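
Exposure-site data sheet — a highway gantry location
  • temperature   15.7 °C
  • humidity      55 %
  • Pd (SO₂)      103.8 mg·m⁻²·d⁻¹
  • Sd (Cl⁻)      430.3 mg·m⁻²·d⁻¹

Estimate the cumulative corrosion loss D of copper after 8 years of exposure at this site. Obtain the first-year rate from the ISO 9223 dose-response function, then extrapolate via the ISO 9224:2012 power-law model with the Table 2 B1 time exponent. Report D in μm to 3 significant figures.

copper: T>10 °C ⇒ hinge -0.080·(15.7−10) = -0.4560
  sulphur-dioxide contribution → 0.2882 μm/a
  chloride contribution → 0.8238 μm/a
  ⇒ r_corr(copper) = 1.112 μm/a
Power-law: D(8) = r_corr · 8^0.667
  D(8) = 1.112 × 8^0.667 = 1.112 × 4.003 = 4.451 μm

D(8) = 4.45 μm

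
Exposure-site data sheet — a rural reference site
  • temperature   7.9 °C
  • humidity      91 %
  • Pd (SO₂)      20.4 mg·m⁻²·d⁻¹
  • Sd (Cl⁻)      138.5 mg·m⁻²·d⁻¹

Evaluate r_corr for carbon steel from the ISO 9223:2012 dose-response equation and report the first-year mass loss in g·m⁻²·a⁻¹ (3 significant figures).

carbon steel: f(T) = +0.150·(T−10) [T≤10 °C] = -0.3150
  Pd branch = 1.77·Pd^0.52·e^(0.02·RH+f) = 38.25 μm/a
  Cl⁻ term: 0.102·138.5^0.62·exp(0.033·91+0.04·7.9) = 59.94
  sum: 38.25 + 59.94 → r_corr = 98.19 μm/a
Convert to mass loss: 98.19 μm/a × 7.85 g/cm³ = 770.8 g·m⁻²·a⁻¹

r_corr = 771 g·m⁻²·a⁻¹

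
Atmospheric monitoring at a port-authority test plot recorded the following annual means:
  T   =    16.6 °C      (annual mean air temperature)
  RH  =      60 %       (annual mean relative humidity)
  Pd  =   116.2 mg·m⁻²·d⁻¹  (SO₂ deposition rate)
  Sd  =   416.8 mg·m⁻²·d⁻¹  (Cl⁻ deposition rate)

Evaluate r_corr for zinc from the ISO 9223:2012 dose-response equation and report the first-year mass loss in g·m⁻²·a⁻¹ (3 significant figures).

r_corr = 33.2 g·m⁻²·a⁻¹

zinc: T>10 °C ⇒ hinge -0.071·(16.6−10) = -0.4686
  Pd branch = 0.0129·Pd^0.44·e^(0.046·RH+f) = 1.034 μm/a
  Sd branch = 0.0175·Sd^0.57·e^(0.008·RH+0.085·T) = 3.611 μm/a
  r_corr = 1.034 + 3.611 = 4.645 μm/a
Convert to mass loss: 4.645 μm/a × 7.14 g/cm³ = 33.16 g·m⁻²·a⁻¹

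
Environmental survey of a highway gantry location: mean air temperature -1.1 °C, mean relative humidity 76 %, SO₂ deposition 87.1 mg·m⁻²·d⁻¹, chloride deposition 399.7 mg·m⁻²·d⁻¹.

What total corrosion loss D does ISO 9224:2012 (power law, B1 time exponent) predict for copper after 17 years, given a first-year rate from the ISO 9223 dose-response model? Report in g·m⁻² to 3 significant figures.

D(17) = 66.7 g·m⁻²

copper: T≤10 °C ⇒ hinge +0.126·(-1.1−10) = -1.3986
  SO₂ term: 0.0053·87.1^0.26·exp(0.059·76-1.3986) = 0.3704
  Sd branch = 0.01025·Sd^0.27·e^(0.036·RH+0.049·T) = 0.7551 μm/a
  sum: 0.3704 + 0.7551 → r_corr = 1.125 μm/a
ISO 9224: D(t) = r_corr · t^b with b = 0.667 (copper, B1)
  D(17) = 1.125 × 17^0.667 = 1.125 × 6.618 = 7.448 μm
  Mass loss = 7.448 μm × 8.96 g/cm³ = 66.74 g·m⁻²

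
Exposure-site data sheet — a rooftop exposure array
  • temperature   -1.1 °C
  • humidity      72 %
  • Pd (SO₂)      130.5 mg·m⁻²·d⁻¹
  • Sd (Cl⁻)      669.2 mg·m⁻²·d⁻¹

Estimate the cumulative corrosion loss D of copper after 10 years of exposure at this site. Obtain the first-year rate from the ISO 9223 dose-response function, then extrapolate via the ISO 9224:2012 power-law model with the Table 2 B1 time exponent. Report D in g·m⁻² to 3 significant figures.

D(10) = 44.8 g·m⁻²

copper: f(T) = +0.126·(T−10) [T≤10 °C] = -1.3986
  Pd branch = 0.0053·Pd^0.26·e^(0.059·RH+f) = 0.3249 μm/a
  Cl⁻ term: 0.01025·669.2^0.27·exp(0.036·72+0.049·-1.1) = 0.7515
  r_corr = 0.3249 + 0.7515 = 1.076 μm/a
Power-law: D(10) = r_corr · 10^0.667
  D(10) = 1.076 × 10^0.667 = 1.076 × 4.645 = 5 μm
  Mass loss = 5 μm × 8.96 g/cm³ = 44.8 g·m⁻²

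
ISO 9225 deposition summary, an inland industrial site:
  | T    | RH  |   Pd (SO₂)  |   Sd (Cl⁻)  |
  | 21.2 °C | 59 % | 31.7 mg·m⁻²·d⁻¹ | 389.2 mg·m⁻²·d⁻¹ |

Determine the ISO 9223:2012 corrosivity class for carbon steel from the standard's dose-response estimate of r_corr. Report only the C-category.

C5

carbon steel: T>10 °C ⇒ hinge -0.054·(21.2−10) = -0.6048
  Pd branch = 1.77·Pd^0.52·e^(0.02·RH+f) = 18.98 μm/a
  Sd branch = 0.102·Sd^0.62·e^(0.033·RH+0.04·T) = 67.35 μm/a
  r_corr = 18.98 + 67.35 = 86.34 μm/a
86.3 μm/a falls in (80, 200] for carbon steel → category C5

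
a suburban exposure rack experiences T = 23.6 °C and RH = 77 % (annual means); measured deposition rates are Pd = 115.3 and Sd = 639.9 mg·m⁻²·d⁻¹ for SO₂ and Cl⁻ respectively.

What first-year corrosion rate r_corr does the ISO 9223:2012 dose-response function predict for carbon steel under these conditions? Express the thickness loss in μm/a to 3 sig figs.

carbon steel: T>10 °C ⇒ hinge -0.054·(23.6−10) = -0.7344
  Pd branch = 1.77·Pd^0.52·e^(0.02·RH+f) = 46.77 μm/a
  Cl⁻ term: 0.102·639.9^0.62·exp(0.033·77+0.04·23.6) = 182.8
  sum: 46.77 + 182.8 → r_corr = 229.5 μm/a

r_corr = 230 μm/a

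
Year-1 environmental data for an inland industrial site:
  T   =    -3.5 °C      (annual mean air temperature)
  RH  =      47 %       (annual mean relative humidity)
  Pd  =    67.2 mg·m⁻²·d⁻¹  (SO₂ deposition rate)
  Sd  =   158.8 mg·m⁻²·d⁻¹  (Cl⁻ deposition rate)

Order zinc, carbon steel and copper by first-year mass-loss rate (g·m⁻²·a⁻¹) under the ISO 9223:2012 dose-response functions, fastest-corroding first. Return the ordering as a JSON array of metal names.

["carbon steel", "zinc", "copper"]

zinc: temperature factor f = +0.038·(-13.5) = -0.5130
  SO₂ term: 0.0129·67.2^0.44·exp(0.046·47-0.5130) = 0.4274
  Sd branch = 0.0175·Sd^0.57·e^(0.008·RH+0.085·T) = 0.3401 μm/a
  sum: 0.4274 + 0.3401 → r_corr = 0.7675 μm/a
  mass loss = 0.7675 μm/a × 7.14 g/cm³ = 5.48 g·m⁻²·a⁻¹
carbon steel: temperature factor f = +0.150·(-13.5) = -2.0250
  Pd branch = 1.77·Pd^0.52·e^(0.02·RH+f) = 5.333 μm/a
  Sd branch = 0.102·Sd^0.62·e^(0.033·RH+0.04·T) = 9.681 μm/a
  sum: 5.333 + 9.681 → r_corr = 15.01 μm/a
  mass loss = 15.01 μm/a × 7.85 g/cm³ = 117.9 g·m⁻²·a⁻¹
copper: T≤10 °C ⇒ hinge +0.126·(-3.5−10) = -1.7010
  SO₂ term: 0.0053·67.2^0.26·exp(0.059·47-1.7010) = 0.04623
  Sd branch = 0.01025·Sd^0.27·e^(0.036·RH+0.049·T) = 0.1842 μm/a
  r_corr = 0.04623 + 0.1842 = 0.2304 μm/a
  mass loss = 0.2304 μm/a × 8.96 g/cm³ = 2.065 g·m⁻²·a⁻¹
Ordering by g·m⁻²·a⁻¹: carbon steel (118) > zinc (5.48) > copper (2.06)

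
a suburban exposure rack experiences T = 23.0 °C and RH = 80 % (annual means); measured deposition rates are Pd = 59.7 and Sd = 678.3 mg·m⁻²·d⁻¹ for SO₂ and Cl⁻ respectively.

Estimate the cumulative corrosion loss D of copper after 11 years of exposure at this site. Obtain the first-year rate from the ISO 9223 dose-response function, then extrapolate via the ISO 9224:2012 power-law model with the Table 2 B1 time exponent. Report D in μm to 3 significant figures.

D(11) = 19.2 μm

copper: f(T) = -0.080·(T−10) [T>10 °C] = -1.0400
  sulphur-dioxide contribution → 0.6085 μm/a
  chloride contribution → 3.277 μm/a
  ⇒ r_corr(copper) = 3.885 μm/a
ISO 9224: D(t) = r_corr · t^b with b = 0.667 (copper, B1)
  D(11) = 3.885 × 11^0.667 = 3.885 × 4.95 = 19.23 μm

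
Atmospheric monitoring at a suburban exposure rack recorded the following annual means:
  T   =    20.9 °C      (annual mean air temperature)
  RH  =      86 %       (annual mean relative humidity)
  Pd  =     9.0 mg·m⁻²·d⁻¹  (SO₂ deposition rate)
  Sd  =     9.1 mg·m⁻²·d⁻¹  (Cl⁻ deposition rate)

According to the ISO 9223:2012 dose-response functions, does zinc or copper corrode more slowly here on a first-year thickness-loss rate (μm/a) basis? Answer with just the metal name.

zinc: f(T) = -0.071·(T−10) [T>10 °C] = -0.7739
  Pd branch = 0.0129·Pd^0.44·e^(0.046·RH+f) = 0.8174 μm/a
  Cl⁻ term: 0.0175·9.1^0.57·exp(0.008·86+0.085·20.9) = 0.7245
  sum: 0.8174 + 0.7245 → r_corr = 1.542 μm/a
copper: T>10 °C ⇒ hinge -0.080·(20.9−10) = -0.8720
  SO₂ term: 0.0053·9.0^0.26·exp(0.059·86-0.8720) = 0.627
  Sd branch = 0.01025·Sd^0.27·e^(0.036·RH+0.049·T) = 1.146 μm/a
  r_corr = 0.627 + 1.146 = 1.773 μm/a
Ordering by μm/a: copper (1.77) > zinc (1.54)

zinc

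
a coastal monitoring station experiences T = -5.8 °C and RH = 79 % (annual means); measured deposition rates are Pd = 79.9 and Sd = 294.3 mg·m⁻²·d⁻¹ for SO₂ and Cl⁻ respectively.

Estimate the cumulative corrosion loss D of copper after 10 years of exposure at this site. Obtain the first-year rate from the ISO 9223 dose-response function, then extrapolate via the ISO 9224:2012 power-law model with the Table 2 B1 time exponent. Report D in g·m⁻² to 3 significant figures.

copper: temperature factor f = +0.126·(-15.8) = -1.9908
  Pd branch = 0.0053·Pd^0.26·e^(0.059·RH+f) = 0.2391 μm/a
  Sd branch = 0.01025·Sd^0.27·e^(0.036·RH+0.049·T) = 0.6152 μm/a
  r_corr = 0.2391 + 0.6152 = 0.8543 μm/a
Power-law: D(10) = r_corr · 10^0.667
  D(10) = 0.8543 × 10^0.667 = 0.8543 × 4.645 = 3.968 μm
  Mass loss = 3.968 μm × 8.96 g/cm³ = 35.56 g·m⁻²

D(10) = 35.6 g·m⁻²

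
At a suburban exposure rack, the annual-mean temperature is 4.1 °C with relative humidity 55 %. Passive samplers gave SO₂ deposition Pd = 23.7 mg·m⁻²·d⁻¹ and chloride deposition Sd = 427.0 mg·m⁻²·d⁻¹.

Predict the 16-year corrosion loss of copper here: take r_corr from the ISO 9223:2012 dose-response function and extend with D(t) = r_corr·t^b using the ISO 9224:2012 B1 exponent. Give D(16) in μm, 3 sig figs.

D(16) = 3.90 μm

copper: f(T) = +0.126·(T−10) [T≤10 °C] = -0.7434
  Pd branch = 0.0053·Pd^0.26·e^(0.059·RH+f) = 0.1473 μm/a
  Cl⁻ term: 0.01025·427.0^0.27·exp(0.036·55+0.049·4.1) = 0.4657
  sum: 0.1473 + 0.4657 → r_corr = 0.613 μm/a
ISO 9224: D(t) = r_corr · t^b with b = 0.667 (copper, B1)
  D(16) = 0.613 × 16^0.667 = 0.613 × 6.355 = 3.896 μm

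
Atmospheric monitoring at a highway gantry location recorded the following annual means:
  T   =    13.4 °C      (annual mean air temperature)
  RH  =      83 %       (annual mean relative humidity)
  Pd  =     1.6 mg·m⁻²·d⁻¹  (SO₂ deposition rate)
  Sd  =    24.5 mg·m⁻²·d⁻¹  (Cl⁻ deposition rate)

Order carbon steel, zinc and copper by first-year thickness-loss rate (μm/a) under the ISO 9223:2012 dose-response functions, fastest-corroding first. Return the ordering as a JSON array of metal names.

carbon steel: T>10 °C ⇒ hinge -0.054·(13.4−10) = -0.1836
  SO₂ term: 1.77·1.6^0.52·exp(0.02·83-0.1836) = 9.893
  Sd branch = 0.102·Sd^0.62·e^(0.033·RH+0.04·T) = 19.6 μm/a
  r_corr = 9.893 + 19.6 = 29.49 μm/a
zinc: f(T) = -0.071·(T−10) [T>10 °C] = -0.2414
  SO₂ term: 0.0129·1.6^0.44·exp(0.046·83-0.2414) = 0.5672
  Sd branch = 0.0175·Sd^0.57·e^(0.008·RH+0.085·T) = 0.6575 μm/a
  sum: 0.5672 + 0.6575 → r_corr = 1.225 μm/a
copper: T>10 °C ⇒ hinge -0.080·(13.4−10) = -0.2720
  SO₂ term: 0.0053·1.6^0.26·exp(0.059·83-0.2720) = 0.6109
  Sd branch = 0.01025·Sd^0.27·e^(0.036·RH+0.049·T) = 0.9303 μm/a
  sum: 0.6109 + 0.9303 → r_corr = 1.541 μm/a
Ordering by μm/a: carbon steel (29.5) > copper (1.54) > zinc (1.22)

["carbon steel", "copper", "zinc"]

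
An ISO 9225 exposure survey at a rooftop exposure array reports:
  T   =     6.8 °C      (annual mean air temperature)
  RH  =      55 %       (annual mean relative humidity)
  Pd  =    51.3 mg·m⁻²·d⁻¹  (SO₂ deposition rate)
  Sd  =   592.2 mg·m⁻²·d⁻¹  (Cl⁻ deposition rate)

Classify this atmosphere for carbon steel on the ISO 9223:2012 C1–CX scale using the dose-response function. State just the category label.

C4

carbon steel: temperature factor f = +0.150·(-3.2) = -0.4800
  SO₂ term: 1.77·51.3^0.52·exp(0.02·55-0.4800) = 25.5
  Cl⁻ term: 0.102·592.2^0.62·exp(0.033·55+0.04·6.8) = 43.04
  sum: 25.5 + 43.04 → r_corr = 68.54 μm/a
68.5 μm/a falls in (50, 80] for carbon steel → category C4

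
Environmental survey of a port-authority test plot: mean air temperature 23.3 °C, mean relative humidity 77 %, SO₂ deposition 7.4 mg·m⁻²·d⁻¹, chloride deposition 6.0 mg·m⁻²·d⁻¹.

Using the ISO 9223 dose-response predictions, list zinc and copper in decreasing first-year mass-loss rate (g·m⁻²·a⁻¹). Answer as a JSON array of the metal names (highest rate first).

zinc: f(T) = -0.071·(T−10) [T>10 °C] = -0.9443
  Pd branch = 0.0129·Pd^0.44·e^(0.046·RH+f) = 0.418 μm/a
  Sd branch = 0.0175·Sd^0.57·e^(0.008·RH+0.085·T) = 0.652 μm/a
  r_corr = 0.418 + 0.652 = 1.07 μm/a
  mass loss = 1.07 μm/a × 7.14 g/cm³ = 7.64 g·m⁻²·a⁻¹
copper: T>10 °C ⇒ hinge -0.080·(23.3−10) = -1.0640
  Pd branch = 0.0053·Pd^0.26·e^(0.059·RH+f) = 0.2892 μm/a
  Sd branch = 0.01025·Sd^0.27·e^(0.036·RH+0.049·T) = 0.8328 μm/a
  sum: 0.2892 + 0.8328 → r_corr = 1.122 μm/a
  mass loss = 1.122 μm/a × 8.96 g/cm³ = 10.05 g·m⁻²·a⁻¹
Ordering by g·m⁻²·a⁻¹: copper (10.1) > zinc (7.64)

["copper", "zinc"]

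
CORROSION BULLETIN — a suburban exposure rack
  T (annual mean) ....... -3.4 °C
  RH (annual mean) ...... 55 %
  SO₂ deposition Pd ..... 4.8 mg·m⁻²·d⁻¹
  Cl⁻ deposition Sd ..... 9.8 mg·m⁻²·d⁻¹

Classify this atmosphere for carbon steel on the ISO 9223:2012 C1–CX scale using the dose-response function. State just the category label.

C2

carbon steel: f(T) = +0.150·(T−10) [T≤10 °C] = -2.0100
  SO₂ term: 1.77·4.8^0.52·exp(0.02·55-2.0100) = 1.611
  Cl⁻ term: 0.102·9.8^0.62·exp(0.033·55+0.04·-3.4) = 2.251
  sum: 1.611 + 2.251 → r_corr = 3.862 μm/a
ISO 9223 Table 2 (carbon steel): 1.3 < 3.86 ≤ 25 μm/a ⇒ C2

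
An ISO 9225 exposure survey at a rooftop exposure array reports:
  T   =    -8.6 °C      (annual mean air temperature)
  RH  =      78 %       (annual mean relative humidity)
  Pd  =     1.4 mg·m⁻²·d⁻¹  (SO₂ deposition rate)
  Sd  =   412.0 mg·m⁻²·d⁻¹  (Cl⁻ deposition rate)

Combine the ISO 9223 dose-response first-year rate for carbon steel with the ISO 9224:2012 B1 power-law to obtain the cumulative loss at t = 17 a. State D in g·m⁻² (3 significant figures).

D(17) = 1.39e+03 g·m⁻²

carbon steel: temperature factor f = +0.150·(-18.6) = -2.7900
  sulphur-dioxide contribution → 0.6163 μm/a
  chloride contribution → 39.66 μm/a
  total first-year rate 40.27 μm/a
ISO 9224: D(t) = r_corr · t^b with b = 0.523 (carbon steel, B1)
  D(17) = 40.27 × 17^0.523 = 40.27 × 4.401 = 177.2 μm
  Mass loss = 177.2 μm × 7.85 g/cm³ = 1391 g·m⁻²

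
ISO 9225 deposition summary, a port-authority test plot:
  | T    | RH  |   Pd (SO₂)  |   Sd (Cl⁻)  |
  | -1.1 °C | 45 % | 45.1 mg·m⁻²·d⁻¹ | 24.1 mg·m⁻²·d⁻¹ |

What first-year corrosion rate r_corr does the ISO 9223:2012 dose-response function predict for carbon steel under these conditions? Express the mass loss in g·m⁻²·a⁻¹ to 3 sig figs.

carbon steel: T≤10 °C ⇒ hinge +0.150·(-1.1−10) = -1.6650
  SO₂ term: 1.77·45.1^0.52·exp(0.02·45-1.6650) = 5.969
  Cl⁻ term: 0.102·24.1^0.62·exp(0.033·45+0.04·-1.1) = 3.099
  sum: 5.969 + 3.099 → r_corr = 9.068 μm/a
Convert to mass loss: 9.068 μm/a × 7.85 g/cm³ = 71.19 g·m⁻²·a⁻¹

r_corr = 71.2 g·m⁻²·a⁻¹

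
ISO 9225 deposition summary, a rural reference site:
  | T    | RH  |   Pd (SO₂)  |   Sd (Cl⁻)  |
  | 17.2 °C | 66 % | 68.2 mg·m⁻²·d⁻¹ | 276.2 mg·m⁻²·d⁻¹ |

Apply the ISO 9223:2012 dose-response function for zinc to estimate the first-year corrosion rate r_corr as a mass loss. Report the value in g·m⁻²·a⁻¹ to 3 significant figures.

r_corr = 29.9 g·m⁻²·a⁻¹

zinc: T>10 °C ⇒ hinge -0.071·(17.2−10) = -0.5112
  sulphur-dioxide contribution → 1.033 μm/a
  chloride contribution → 3.153 μm/a
  total first-year rate 4.186 μm/a
Convert to mass loss: 4.186 μm/a × 7.14 g/cm³ = 29.89 g·m⁻²·a⁻¹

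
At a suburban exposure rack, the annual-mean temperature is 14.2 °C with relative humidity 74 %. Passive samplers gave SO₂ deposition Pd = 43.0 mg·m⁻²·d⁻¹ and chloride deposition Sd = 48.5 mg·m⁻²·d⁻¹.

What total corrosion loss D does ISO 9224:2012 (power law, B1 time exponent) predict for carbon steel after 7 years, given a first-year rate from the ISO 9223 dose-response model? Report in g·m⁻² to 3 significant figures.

D(7) = 1.45e+03 g·m⁻²

carbon steel: temperature factor f = -0.054·(4.2) = -0.2268
  sulphur-dioxide contribution → 43.82 μm/a
  chloride contribution → 22.96 μm/a
  ⇒ r_corr(carbon steel) = 66.78 μm/a
ISO 9224: D(t) = r_corr · t^b with b = 0.523 (carbon steel, B1)
  D(7) = 66.78 × 7^0.523 = 66.78 × 2.767 = 184.8 μm
  Mass loss = 184.8 μm × 7.85 g/cm³ = 1450 g·m⁻²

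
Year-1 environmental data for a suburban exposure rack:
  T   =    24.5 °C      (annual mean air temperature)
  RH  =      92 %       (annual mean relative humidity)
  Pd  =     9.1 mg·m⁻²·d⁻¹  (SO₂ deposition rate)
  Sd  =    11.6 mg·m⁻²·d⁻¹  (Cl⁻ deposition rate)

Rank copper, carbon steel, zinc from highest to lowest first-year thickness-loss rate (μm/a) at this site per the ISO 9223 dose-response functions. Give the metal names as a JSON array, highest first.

["carbon steel", "copper", "zinc"]

copper: f(T) = -0.080·(T−10) [T>10 °C] = -1.1600
  Pd branch = 0.0053·Pd^0.26·e^(0.059·RH+f) = 0.6717 μm/a
  Cl⁻ term: 0.01025·11.6^0.27·exp(0.036·92+0.049·24.5) = 1.811
  sum: 0.6717 + 1.811 → r_corr = 2.483 μm/a
carbon steel: f(T) = -0.054·(T−10) [T>10 °C] = -0.7830
  Pd branch = 1.77·Pd^0.52·e^(0.02·RH+f) = 16.06 μm/a
  Sd branch = 0.102·Sd^0.62·e^(0.033·RH+0.04·T) = 25.86 μm/a
  r_corr = 16.06 + 25.86 = 41.92 μm/a
zinc: T>10 °C ⇒ hinge -0.071·(24.5−10) = -1.0295
  SO₂ term: 0.0129·9.1^0.44·exp(0.046·92-1.0295) = 0.8383
  Cl⁻ term: 0.0175·11.6^0.57·exp(0.008·92+0.085·24.5) = 1.185
  r_corr = 0.8383 + 1.185 = 2.024 μm/a
Ordering by μm/a: carbon steel (41.9) > copper (2.48) > zinc (2.02)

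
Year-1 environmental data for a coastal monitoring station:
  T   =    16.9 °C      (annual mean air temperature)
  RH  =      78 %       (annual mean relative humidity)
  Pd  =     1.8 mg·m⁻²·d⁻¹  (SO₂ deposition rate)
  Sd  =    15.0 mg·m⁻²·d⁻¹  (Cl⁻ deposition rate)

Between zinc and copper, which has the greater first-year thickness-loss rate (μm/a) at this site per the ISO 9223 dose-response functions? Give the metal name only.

zinc: T>10 °C ⇒ hinge -0.071·(16.9−10) = -0.4899
  Pd branch = 0.0129·Pd^0.44·e^(0.046·RH+f) = 0.3702 μm/a
  Cl⁻ term: 0.0175·15.0^0.57·exp(0.008·78+0.085·16.9) = 0.6431
  r_corr = 0.3702 + 0.6431 = 1.013 μm/a
copper: temperature factor f = -0.080·(6.9) = -0.5520
  Pd branch = 0.0053·Pd^0.26·e^(0.059·RH+f) = 0.3544 μm/a
  Cl⁻ term: 0.01025·15.0^0.27·exp(0.036·78+0.049·16.9) = 0.808
  sum: 0.3544 + 0.808 → r_corr = 1.162 μm/a
Ordering by μm/a: copper (1.16) > zinc (1.01)

copper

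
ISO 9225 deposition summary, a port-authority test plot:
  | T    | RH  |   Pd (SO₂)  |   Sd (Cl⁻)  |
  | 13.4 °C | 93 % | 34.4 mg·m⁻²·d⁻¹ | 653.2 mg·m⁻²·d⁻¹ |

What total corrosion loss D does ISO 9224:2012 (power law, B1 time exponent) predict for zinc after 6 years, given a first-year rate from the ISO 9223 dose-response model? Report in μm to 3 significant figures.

D(6) = 34.7 μm

zinc: temperature factor f = -0.071·(3.4) = -0.2414
  SO₂ term: 0.0129·34.4^0.44·exp(0.046·93-0.2414) = 3.465
  Sd branch = 0.0175·Sd^0.57·e^(0.008·RH+0.085·T) = 4.628 μm/a
  r_corr = 3.465 + 4.628 = 8.093 μm/a
ISO 9224: D(t) = r_corr · t^b with b = 0.813 (zinc, B1)
  D(6) = 8.093 × 6^0.813 = 8.093 × 4.292 = 34.73 μm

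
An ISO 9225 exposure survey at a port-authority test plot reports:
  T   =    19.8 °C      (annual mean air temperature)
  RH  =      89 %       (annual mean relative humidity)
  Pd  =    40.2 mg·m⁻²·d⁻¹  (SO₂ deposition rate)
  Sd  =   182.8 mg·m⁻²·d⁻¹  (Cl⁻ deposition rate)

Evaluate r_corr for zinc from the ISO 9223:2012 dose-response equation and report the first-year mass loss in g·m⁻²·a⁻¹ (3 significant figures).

r_corr = 40.7 g·m⁻²·a⁻¹

zinc: T>10 °C ⇒ hinge -0.071·(19.8−10) = -0.6958
  sulphur-dioxide contribution → 1.96 μm/a
  chloride contribution → 3.737 μm/a
  total first-year rate 5.697 μm/a
Convert to mass loss: 5.697 μm/a × 7.14 g/cm³ = 40.68 g·m⁻²·a⁻¹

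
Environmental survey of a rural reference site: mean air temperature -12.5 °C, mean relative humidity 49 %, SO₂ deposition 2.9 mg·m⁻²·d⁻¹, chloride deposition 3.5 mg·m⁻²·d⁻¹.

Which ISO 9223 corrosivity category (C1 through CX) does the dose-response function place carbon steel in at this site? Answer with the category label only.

carbon steel: f(T) = +0.150·(T−10) [T≤10 °C] = -3.3750
  Pd branch = 1.77·Pd^0.52·e^(0.02·RH+f) = 0.2807 μm/a
  Sd branch = 0.102·Sd^0.62·e^(0.033·RH+0.04·T) = 0.6777 μm/a
  r_corr = 0.2807 + 0.6777 = 0.9584 μm/a
0.958 μm/a falls in (0, 1.3] for carbon steel → category C1

C1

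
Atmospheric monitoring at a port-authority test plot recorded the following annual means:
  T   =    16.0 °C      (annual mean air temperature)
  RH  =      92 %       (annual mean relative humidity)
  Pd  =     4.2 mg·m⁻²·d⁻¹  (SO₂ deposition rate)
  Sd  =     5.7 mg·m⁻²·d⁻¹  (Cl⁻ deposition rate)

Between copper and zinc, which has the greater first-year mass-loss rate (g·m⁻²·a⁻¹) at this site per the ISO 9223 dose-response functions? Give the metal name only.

copper

copper: T>10 °C ⇒ hinge -0.080·(16.0−10) = -0.4800
  SO₂ term: 0.0053·4.2^0.26·exp(0.059·92-0.4800) = 1.084
  Sd branch = 0.01025·Sd^0.27·e^(0.036·RH+0.049·T) = 0.9856 μm/a
  r_corr = 1.084 + 0.9856 = 2.07 μm/a
  mass loss = 2.07 μm/a × 8.96 g/cm³ = 18.55 g·m⁻²·a⁻¹
zinc: temperature factor f = -0.071·(6.0) = -0.4260
  Pd branch = 0.0129·Pd^0.44·e^(0.046·RH+f) = 1.091 μm/a
  Cl⁻ term: 0.0175·5.7^0.57·exp(0.008·92+0.085·16.0) = 0.3839
  sum: 1.091 + 0.3839 → r_corr = 1.475 μm/a
  mass loss = 1.475 μm/a × 7.14 g/cm³ = 10.53 g·m⁻²·a⁻¹
Ordering by g·m⁻²·a⁻¹: copper (18.5) > zinc (10.5)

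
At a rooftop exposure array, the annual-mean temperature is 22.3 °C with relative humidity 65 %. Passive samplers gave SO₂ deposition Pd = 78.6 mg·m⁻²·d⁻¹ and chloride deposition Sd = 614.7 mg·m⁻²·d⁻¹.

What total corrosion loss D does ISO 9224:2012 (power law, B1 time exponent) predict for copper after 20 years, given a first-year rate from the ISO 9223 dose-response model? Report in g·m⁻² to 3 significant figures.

D(20) = 138 g·m⁻²

copper: temperature factor f = -0.080·(12.3) = -0.9840
  sulphur-dioxide contribution → 0.2853 μm/a
  chloride contribution → 1.797 μm/a
  total first-year rate 2.082 μm/a
Power-law: D(20) = r_corr · 20^0.667
  D(20) = 2.082 × 20^0.667 = 2.082 × 7.375 = 15.36 μm
  Mass loss = 15.36 μm × 8.96 g/cm³ = 137.6 g·m⁻²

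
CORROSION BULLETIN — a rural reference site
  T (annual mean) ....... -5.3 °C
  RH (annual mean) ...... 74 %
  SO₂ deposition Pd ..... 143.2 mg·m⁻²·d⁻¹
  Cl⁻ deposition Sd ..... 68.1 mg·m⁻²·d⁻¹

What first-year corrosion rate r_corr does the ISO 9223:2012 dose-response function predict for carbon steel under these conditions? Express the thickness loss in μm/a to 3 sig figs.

carbon steel: temperature factor f = +0.150·(-15.3) = -2.2950
  SO₂ term: 1.77·143.2^0.52·exp(0.02·74-2.2950) = 10.35
  Cl⁻ term: 0.102·68.1^0.62·exp(0.033·74+0.04·-5.3) = 12.99
  sum: 10.35 + 12.99 → r_corr = 23.34 μm/a

r_corr = 23.3 μm/a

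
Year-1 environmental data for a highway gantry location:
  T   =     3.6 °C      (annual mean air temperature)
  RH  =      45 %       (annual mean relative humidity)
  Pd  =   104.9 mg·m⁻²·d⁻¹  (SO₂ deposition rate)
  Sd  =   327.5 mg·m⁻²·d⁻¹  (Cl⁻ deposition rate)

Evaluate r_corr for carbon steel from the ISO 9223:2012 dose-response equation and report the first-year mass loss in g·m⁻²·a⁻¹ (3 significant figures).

r_corr = 295 g·m⁻²·a⁻¹

carbon steel: temperature factor f = +0.150·(-6.4) = -0.9600
  Pd branch = 1.77·Pd^0.52·e^(0.02·RH+f) = 18.74 μm/a
  Cl⁻ term: 0.102·327.5^0.62·exp(0.033·45+0.04·3.6) = 18.86
  sum: 18.74 + 18.86 → r_corr = 37.6 μm/a
Convert to mass loss: 37.6 μm/a × 7.85 g/cm³ = 295.1 g·m⁻²·a⁻¹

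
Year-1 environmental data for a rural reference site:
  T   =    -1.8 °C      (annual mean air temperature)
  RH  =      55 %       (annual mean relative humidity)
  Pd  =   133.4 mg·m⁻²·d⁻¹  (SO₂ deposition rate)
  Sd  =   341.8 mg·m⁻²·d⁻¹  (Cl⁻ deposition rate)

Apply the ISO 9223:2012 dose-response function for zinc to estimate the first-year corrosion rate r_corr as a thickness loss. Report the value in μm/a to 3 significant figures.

zinc: f(T) = +0.038·(T−10) [T≤10 °C] = -0.4484
  sulphur-dioxide contribution → 0.8906 μm/a
  chloride contribution → 0.6485 μm/a
  ⇒ r_corr(zinc) = 1.539 μm/a

r_corr = 1.54 μm/a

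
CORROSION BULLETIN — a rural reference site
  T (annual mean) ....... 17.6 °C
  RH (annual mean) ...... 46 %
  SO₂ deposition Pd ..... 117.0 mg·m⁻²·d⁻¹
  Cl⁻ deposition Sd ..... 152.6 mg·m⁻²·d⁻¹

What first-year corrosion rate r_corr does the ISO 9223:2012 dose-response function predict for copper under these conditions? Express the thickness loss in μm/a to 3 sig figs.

copper: f(T) = -0.080·(T−10) [T>10 °C] = -0.6080
  SO₂ term: 0.0053·117.0^0.26·exp(0.059·46-0.6080) = 0.1502
  Cl⁻ term: 0.01025·152.6^0.27·exp(0.036·46+0.049·17.6) = 0.4943
  sum: 0.1502 + 0.4943 → r_corr = 0.6445 μm/a

r_corr = 0.645 μm/a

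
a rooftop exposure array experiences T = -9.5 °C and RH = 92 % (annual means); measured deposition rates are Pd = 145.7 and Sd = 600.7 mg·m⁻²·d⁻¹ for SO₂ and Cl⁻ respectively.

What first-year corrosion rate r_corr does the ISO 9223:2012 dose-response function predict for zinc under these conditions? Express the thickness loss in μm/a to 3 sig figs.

r_corr = 4.41 μm/a

zinc: temperature factor f = +0.038·(-19.5) = -0.7410
  SO₂ term: 0.0129·145.7^0.44·exp(0.046·92-0.7410) = 3.79
  Sd branch = 0.0175·Sd^0.57·e^(0.008·RH+0.085·T) = 0.6249 μm/a
  r_corr = 3.79 + 0.6249 = 4.415 μm/a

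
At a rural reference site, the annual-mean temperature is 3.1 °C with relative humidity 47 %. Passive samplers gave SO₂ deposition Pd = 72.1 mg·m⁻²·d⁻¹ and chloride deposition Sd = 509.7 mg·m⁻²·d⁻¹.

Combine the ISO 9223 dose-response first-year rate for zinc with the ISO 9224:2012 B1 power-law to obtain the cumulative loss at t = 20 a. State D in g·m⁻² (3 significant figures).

zinc: temperature factor f = +0.038·(-6.9) = -0.2622
  sulphur-dioxide contribution → 0.5664 μm/a
  chloride contribution → 1.159 μm/a
  ⇒ r_corr(zinc) = 1.725 μm/a
Long-term exponent b (ISO 9224 Table 2, B1) = 0.813
  D(20) = 1.725 × 20^0.813 = 1.725 × 11.42 = 19.7 μm
  Mass loss = 19.7 μm × 7.14 g/cm³ = 140.7 g·m⁻²

D(20) = 141 g·m⁻²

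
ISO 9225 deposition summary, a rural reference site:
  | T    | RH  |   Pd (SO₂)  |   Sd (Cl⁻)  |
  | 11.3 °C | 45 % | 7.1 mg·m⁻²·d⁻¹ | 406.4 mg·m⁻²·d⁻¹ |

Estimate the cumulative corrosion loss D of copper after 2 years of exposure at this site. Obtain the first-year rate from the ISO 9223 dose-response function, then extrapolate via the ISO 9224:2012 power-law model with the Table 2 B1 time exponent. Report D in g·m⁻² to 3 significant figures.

copper: T>10 °C ⇒ hinge -0.080·(11.3−10) = -0.1040
  SO₂ term: 0.0053·7.1^0.26·exp(0.059·45-0.1040) = 0.1131
  Cl⁻ term: 0.01025·406.4^0.27·exp(0.036·45+0.049·11.3) = 0.4562
  r_corr = 0.1131 + 0.4562 = 0.5693 μm/a
ISO 9224: D(t) = r_corr · t^b with b = 0.667 (copper, B1)
  D(2) = 0.5693 × 2^0.667 = 0.5693 × 1.588 = 0.9039 μm
  Mass loss = 0.9039 μm × 8.96 g/cm³ = 8.099 g·m⁻²

D(2) = 8.10 g·m⁻²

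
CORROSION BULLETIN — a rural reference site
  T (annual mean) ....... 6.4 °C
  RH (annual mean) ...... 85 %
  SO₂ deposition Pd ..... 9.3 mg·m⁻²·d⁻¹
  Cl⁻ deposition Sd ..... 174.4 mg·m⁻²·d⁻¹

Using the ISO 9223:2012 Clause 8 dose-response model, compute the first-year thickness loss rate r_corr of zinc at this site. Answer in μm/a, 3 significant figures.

zinc: temperature factor f = +0.038·(-3.6) = -0.1368
  SO₂ term: 0.0129·9.3^0.44·exp(0.046·85-0.1368) = 1.498
  Cl⁻ term: 0.0175·174.4^0.57·exp(0.008·85+0.085·6.4) = 1.128
  r_corr = 1.498 + 1.128 = 2.626 μm/a

r_corr = 2.63 μm/a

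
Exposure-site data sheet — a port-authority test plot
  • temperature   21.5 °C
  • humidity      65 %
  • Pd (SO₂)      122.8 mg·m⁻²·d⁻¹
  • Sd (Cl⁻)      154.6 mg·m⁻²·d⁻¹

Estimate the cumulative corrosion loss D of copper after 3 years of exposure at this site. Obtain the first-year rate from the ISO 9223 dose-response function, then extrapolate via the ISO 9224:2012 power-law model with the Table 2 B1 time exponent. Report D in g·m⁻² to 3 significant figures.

D(3) = 28.6 g·m⁻²

copper: temperature factor f = -0.080·(11.5) = -0.9200
  sulphur-dioxide contribution → 0.3415 μm/a
  chloride contribution → 1.19 μm/a
  total first-year rate 1.532 μm/a
Long-term exponent b (ISO 9224 Table 2, B1) = 0.667
  D(3) = 1.532 × 3^0.667 = 1.532 × 2.081 = 3.187 μm
  Mass loss = 3.187 μm × 8.96 g/cm³ = 28.56 g·m⁻²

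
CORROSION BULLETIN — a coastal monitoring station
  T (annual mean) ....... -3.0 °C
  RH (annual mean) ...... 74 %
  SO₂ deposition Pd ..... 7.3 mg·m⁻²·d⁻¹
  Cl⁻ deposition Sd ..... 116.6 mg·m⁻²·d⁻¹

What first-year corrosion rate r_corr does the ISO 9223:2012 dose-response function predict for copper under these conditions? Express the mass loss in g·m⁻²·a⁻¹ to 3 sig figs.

copper: temperature factor f = +0.126·(-13.0) = -1.6380
  SO₂ term: 0.0053·7.3^0.26·exp(0.059·74-1.6380) = 0.136
  Sd branch = 0.01025·Sd^0.27·e^(0.036·RH+0.049·T) = 0.459 μm/a
  r_corr = 0.136 + 0.459 = 0.595 μm/a
Convert to mass loss: 0.595 μm/a × 8.96 g/cm³ = 5.331 g·m⁻²·a⁻¹

r_corr = 5.33 g·m⁻²·a⁻¹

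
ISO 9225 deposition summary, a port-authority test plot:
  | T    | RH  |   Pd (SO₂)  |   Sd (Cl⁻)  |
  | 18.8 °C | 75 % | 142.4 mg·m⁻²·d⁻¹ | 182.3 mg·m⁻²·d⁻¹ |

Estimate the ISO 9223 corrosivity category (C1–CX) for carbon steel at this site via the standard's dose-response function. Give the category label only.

carbon steel: temperature factor f = -0.054·(8.8) = -0.4752
  SO₂ term: 1.77·142.4^0.52·exp(0.02·75-0.4752) = 64.99
  Cl⁻ term: 0.102·182.3^0.62·exp(0.033·75+0.04·18.8) = 64.83
  r_corr = 64.99 + 64.83 = 129.8 μm/a
Category bounds: 80…200 μm/a bracket r_corr ⇒ C5

C5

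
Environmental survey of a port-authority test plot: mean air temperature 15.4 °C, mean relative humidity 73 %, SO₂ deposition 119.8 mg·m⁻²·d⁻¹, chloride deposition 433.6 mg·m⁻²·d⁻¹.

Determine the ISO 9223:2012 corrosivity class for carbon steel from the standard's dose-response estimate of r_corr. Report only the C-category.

C5

carbon steel: f(T) = -0.054·(T−10) [T>10 °C] = -0.2916
  sulphur-dioxide contribution → 68.58 μm/a
  chloride contribution → 90.64 μm/a
  ⇒ r_corr(carbon steel) = 159.2 μm/a
159 μm/a falls in (80, 200] for carbon steel → category C5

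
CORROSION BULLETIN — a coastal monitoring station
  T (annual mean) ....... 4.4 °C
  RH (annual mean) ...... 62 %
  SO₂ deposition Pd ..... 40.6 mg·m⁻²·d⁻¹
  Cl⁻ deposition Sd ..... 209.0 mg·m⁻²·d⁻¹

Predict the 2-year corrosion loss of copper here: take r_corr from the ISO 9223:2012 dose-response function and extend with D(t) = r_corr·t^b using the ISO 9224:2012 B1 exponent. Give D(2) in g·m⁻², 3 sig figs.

D(2) = 10.9 g·m⁻²

copper: temperature factor f = +0.126·(-5.6) = -0.7056
  Pd branch = 0.0053·Pd^0.26·e^(0.059·RH+f) = 0.2659 μm/a
  Cl⁻ term: 0.01025·209.0^0.27·exp(0.036·62+0.049·4.4) = 0.5014
  sum: 0.2659 + 0.5014 → r_corr = 0.7672 μm/a
Long-term exponent b (ISO 9224 Table 2, B1) = 0.667
  D(2) = 0.7672 × 2^0.667 = 0.7672 × 1.588 = 1.218 μm
  Mass loss = 1.218 μm × 8.96 g/cm³ = 10.92 g·m⁻²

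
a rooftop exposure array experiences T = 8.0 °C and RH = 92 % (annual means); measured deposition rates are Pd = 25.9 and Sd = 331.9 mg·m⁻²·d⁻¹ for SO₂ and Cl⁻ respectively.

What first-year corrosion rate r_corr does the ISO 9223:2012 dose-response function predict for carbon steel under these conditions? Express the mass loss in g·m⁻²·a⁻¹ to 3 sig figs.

carbon steel: temperature factor f = +0.150·(-2.0) = -0.3000
  SO₂ term: 1.77·25.9^0.52·exp(0.02·92-0.3000) = 44.84
  Cl⁻ term: 0.102·331.9^0.62·exp(0.033·92+0.04·8.0) = 106.9
  sum: 44.84 + 106.9 → r_corr = 151.8 μm/a
Convert to mass loss: 151.8 μm/a × 7.85 g/cm³ = 1191 g·m⁻²·a⁻¹

r_corr = 1.19e+03 g·m⁻²·a⁻¹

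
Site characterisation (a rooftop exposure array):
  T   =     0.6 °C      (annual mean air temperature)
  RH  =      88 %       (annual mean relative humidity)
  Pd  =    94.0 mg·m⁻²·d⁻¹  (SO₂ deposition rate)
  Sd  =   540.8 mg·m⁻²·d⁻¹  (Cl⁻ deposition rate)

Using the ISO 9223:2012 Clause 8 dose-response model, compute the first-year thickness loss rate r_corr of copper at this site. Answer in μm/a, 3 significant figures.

r_corr = 2.32 μm/a

copper: T≤10 °C ⇒ hinge +0.126·(0.6−10) = -1.1844
  SO₂ term: 0.0053·94.0^0.26·exp(0.059·88-1.1844) = 0.9501
  Cl⁻ term: 0.01025·540.8^0.27·exp(0.036·88+0.049·0.6) = 1.372
  sum: 0.9501 + 1.372 → r_corr = 2.322 μm/a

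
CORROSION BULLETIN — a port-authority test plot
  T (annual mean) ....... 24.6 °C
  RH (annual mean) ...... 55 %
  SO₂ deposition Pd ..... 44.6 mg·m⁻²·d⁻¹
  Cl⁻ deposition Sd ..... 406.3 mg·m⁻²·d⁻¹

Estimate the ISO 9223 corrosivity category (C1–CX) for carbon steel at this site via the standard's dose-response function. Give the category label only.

carbon steel: f(T) = -0.054·(T−10) [T>10 °C] = -0.7884
  SO₂ term: 1.77·44.6^0.52·exp(0.02·55-0.7884) = 17.42
  Cl⁻ term: 0.102·406.3^0.62·exp(0.033·55+0.04·24.6) = 69.45
  sum: 17.42 + 69.45 → r_corr = 86.87 μm/a
Category bounds: 80…200 μm/a bracket r_corr ⇒ C5

C5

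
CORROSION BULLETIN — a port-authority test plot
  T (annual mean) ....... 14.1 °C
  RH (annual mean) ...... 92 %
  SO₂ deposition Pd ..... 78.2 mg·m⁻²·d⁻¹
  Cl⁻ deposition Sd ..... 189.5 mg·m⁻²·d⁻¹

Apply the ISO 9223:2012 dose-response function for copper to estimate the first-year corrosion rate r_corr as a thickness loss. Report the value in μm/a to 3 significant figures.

r_corr = 5.01 μm/a

copper: T>10 °C ⇒ hinge -0.080·(14.1−10) = -0.3280
  Pd branch = 0.0053·Pd^0.26·e^(0.059·RH+f) = 2.7 μm/a
  Sd branch = 0.01025·Sd^0.27·e^(0.036·RH+0.049·T) = 2.313 μm/a
  sum: 2.7 + 2.313 → r_corr = 5.013 μm/a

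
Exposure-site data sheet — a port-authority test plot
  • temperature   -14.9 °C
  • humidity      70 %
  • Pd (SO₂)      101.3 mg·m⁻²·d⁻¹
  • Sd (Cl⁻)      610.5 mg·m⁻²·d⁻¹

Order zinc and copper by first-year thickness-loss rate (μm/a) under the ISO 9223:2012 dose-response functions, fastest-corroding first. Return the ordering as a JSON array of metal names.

["zinc", "copper"]

zinc: T≤10 °C ⇒ hinge +0.038·(-14.9−10) = -0.9462
  sulphur-dioxide contribution → 0.9562 μm/a
  chloride contribution → 0.3342 μm/a
  ⇒ r_corr(zinc) = 1.29 μm/a
copper: T≤10 °C ⇒ hinge +0.126·(-14.9−10) = -3.1374
  sulphur-dioxide contribution → 0.04751 μm/a
  chloride contribution → 0.3469 μm/a
  total first-year rate 0.3944 μm/a
Ordering by μm/a: zinc (1.29) > copper (0.394)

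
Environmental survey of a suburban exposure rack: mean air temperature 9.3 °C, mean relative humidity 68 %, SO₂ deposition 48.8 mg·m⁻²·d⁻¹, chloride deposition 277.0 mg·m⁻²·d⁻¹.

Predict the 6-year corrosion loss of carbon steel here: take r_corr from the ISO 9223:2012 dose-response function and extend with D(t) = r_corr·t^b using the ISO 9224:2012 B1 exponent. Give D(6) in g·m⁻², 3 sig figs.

carbon steel: T≤10 °C ⇒ hinge +0.150·(9.3−10) = -0.1050
  SO₂ term: 1.77·48.8^0.52·exp(0.02·68-0.1050) = 46.88
  Sd branch = 0.102·Sd^0.62·e^(0.033·RH+0.04·T) = 45.61 μm/a
  sum: 46.88 + 45.61 → r_corr = 92.49 μm/a
ISO 9224: D(t) = r_corr · t^b with b = 0.523 (carbon steel, B1)
  D(6) = 92.49 × 6^0.523 = 92.49 × 2.553 = 236.1 μm
  Mass loss = 236.1 μm × 7.85 g/cm³ = 1853 g·m⁻²

D(6) = 1.85e+03 g·m⁻²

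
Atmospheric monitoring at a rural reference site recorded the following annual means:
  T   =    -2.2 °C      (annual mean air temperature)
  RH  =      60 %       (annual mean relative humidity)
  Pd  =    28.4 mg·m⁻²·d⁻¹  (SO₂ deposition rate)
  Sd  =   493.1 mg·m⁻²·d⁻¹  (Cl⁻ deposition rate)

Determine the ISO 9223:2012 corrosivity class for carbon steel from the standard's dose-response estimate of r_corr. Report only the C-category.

C3

carbon steel: temperature factor f = +0.150·(-12.2) = -1.8300
  SO₂ term: 1.77·28.4^0.52·exp(0.02·60-1.8300) = 5.371
  Sd branch = 0.102·Sd^0.62·e^(0.033·RH+0.04·T) = 31.62 μm/a
  r_corr = 5.371 + 31.62 = 36.99 μm/a
Category bounds: 25…50 μm/a bracket r_corr ⇒ C3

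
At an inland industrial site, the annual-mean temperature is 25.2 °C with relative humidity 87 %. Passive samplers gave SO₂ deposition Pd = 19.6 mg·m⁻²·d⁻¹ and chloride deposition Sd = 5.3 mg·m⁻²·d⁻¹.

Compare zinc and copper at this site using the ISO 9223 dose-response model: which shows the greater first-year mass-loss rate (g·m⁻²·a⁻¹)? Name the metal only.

zinc: T>10 °C ⇒ hinge -0.071·(25.2−10) = -1.0792
  sulphur-dioxide contribution → 0.8883 μm/a
  chloride contribution → 0.7734 μm/a
  total first-year rate 1.662 μm/a
  mass loss = 1.662 μm/a × 7.14 g/cm³ = 11.86 g·m⁻²·a⁻¹
copper: temperature factor f = -0.080·(15.2) = -1.2160
  sulphur-dioxide contribution → 0.5773 μm/a
  chloride contribution → 1.267 μm/a
  total first-year rate 1.844 μm/a
  mass loss = 1.844 μm/a × 8.96 g/cm³ = 16.52 g·m⁻²·a⁻¹
Ordering by g·m⁻²·a⁻¹: copper (16.5) > zinc (11.9)

copper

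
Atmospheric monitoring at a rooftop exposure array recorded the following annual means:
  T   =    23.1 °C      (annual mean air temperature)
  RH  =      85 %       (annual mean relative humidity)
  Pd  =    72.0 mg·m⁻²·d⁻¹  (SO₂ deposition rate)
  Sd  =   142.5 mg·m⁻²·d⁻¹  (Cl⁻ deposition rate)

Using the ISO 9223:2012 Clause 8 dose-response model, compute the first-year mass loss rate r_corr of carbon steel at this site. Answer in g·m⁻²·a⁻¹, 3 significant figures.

carbon steel: f(T) = -0.054·(T−10) [T>10 °C] = -0.7074
  sulphur-dioxide contribution → 44.14 μm/a
  chloride contribution → 91.93 μm/a
  total first-year rate 136.1 μm/a
Convert to mass loss: 136.1 μm/a × 7.85 g/cm³ = 1068 g·m⁻²·a⁻¹

r_corr = 1.07e+03 g·m⁻²·a⁻¹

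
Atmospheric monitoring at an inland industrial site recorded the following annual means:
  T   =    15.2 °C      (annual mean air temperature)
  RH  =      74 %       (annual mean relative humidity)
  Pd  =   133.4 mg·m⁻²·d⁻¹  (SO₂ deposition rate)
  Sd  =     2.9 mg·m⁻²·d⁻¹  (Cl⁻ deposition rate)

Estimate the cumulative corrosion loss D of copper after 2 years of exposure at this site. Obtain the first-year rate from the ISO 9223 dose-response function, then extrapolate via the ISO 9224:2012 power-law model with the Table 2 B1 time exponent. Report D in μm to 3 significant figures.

copper: f(T) = -0.080·(T−10) [T>10 °C] = -0.4160
  sulphur-dioxide contribution → 0.9824 μm/a
  chloride contribution → 0.413 μm/a
  ⇒ r_corr(copper) = 1.395 μm/a
ISO 9224: D(t) = r_corr · t^b with b = 0.667 (copper, B1)
  D(2) = 1.395 × 2^0.667 = 1.395 × 1.588 = 2.216 μm

D(2) = 2.22 μm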